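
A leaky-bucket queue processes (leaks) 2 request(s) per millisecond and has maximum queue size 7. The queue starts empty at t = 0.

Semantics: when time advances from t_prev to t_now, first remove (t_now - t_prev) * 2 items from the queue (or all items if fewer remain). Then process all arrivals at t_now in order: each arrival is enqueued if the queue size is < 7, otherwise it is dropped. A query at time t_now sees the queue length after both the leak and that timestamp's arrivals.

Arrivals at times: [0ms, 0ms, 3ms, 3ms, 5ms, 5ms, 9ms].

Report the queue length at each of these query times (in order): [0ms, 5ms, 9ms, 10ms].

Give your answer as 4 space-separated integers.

Queue lengths at query times:
  query t=0ms: backlog = 2
  query t=5ms: backlog = 2
  query t=9ms: backlog = 1
  query t=10ms: backlog = 0

Answer: 2 2 1 0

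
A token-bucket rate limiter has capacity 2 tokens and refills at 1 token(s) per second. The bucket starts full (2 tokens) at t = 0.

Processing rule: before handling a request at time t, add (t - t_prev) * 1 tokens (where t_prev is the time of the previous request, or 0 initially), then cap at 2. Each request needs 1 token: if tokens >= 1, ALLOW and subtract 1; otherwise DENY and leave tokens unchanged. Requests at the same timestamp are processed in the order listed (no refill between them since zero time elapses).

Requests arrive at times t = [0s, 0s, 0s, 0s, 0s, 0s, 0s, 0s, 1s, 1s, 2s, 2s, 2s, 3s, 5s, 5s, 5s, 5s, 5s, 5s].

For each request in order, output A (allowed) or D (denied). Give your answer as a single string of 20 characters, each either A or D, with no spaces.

Simulating step by step:
  req#1 t=0s: ALLOW
  req#2 t=0s: ALLOW
  req#3 t=0s: DENY
  req#4 t=0s: DENY
  req#5 t=0s: DENY
  req#6 t=0s: DENY
  req#7 t=0s: DENY
  req#8 t=0s: DENY
  req#9 t=1s: ALLOW
  req#10 t=1s: DENY
  req#11 t=2s: ALLOW
  req#12 t=2s: DENY
  req#13 t=2s: DENY
  req#14 t=3s: ALLOW
  req#15 t=5s: ALLOW
  req#16 t=5s: ALLOW
  req#17 t=5s: DENY
  req#18 t=5s: DENY
  req#19 t=5s: DENY
  req#20 t=5s: DENY

Answer: AADDDDDDADADDAAADDDD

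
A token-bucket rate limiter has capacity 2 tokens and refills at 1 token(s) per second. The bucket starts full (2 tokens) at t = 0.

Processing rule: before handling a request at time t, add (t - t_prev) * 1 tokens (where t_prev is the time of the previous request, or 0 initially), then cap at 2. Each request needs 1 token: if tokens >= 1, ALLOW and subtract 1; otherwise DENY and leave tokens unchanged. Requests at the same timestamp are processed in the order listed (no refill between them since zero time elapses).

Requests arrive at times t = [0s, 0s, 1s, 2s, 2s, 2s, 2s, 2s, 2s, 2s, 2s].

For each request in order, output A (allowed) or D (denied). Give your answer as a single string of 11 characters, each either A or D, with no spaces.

Answer: AAAADDDDDDD

Derivation:
Simulating step by step:
  req#1 t=0s: ALLOW
  req#2 t=0s: ALLOW
  req#3 t=1s: ALLOW
  req#4 t=2s: ALLOW
  req#5 t=2s: DENY
  req#6 t=2s: DENY
  req#7 t=2s: DENY
  req#8 t=2s: DENY
  req#9 t=2s: DENY
  req#10 t=2s: DENY
  req#11 t=2s: DENY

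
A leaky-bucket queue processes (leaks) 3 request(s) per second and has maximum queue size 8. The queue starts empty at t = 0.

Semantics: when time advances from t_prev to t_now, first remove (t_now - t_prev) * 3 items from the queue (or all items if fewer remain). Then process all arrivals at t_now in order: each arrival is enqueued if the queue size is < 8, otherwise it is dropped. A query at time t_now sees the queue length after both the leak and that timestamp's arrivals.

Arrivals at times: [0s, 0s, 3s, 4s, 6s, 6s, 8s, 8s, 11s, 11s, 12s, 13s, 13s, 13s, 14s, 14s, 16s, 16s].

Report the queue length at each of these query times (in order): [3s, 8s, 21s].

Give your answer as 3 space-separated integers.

Queue lengths at query times:
  query t=3s: backlog = 1
  query t=8s: backlog = 2
  query t=21s: backlog = 0

Answer: 1 2 0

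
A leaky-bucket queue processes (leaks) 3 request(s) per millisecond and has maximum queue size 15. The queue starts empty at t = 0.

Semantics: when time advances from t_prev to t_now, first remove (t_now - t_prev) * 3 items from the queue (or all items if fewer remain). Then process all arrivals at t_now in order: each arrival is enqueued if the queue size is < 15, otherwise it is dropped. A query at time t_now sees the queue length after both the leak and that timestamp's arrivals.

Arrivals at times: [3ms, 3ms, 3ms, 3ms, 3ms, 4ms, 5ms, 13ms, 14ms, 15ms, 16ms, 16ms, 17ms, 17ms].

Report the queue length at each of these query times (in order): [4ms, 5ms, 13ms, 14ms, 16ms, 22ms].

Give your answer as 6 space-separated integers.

Answer: 3 1 1 1 2 0

Derivation:
Queue lengths at query times:
  query t=4ms: backlog = 3
  query t=5ms: backlog = 1
  query t=13ms: backlog = 1
  query t=14ms: backlog = 1
  query t=16ms: backlog = 2
  query t=22ms: backlog = 0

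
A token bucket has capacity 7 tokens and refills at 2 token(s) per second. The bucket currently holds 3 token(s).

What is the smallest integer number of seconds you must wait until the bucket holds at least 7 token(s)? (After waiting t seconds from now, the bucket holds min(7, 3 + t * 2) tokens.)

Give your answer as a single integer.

Answer: 2

Derivation:
Need 3 + t * 2 >= 7, so t >= 4/2.
Smallest integer t = ceil(4/2) = 2.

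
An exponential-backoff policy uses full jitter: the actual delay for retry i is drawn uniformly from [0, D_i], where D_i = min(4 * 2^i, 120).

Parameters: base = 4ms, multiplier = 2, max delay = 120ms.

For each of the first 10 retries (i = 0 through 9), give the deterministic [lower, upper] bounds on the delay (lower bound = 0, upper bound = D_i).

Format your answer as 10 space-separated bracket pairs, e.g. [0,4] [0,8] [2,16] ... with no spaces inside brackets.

Computing bounds per retry:
  i=0: D_i=min(4*2^0,120)=4, bounds=[0,4]
  i=1: D_i=min(4*2^1,120)=8, bounds=[0,8]
  i=2: D_i=min(4*2^2,120)=16, bounds=[0,16]
  i=3: D_i=min(4*2^3,120)=32, bounds=[0,32]
  i=4: D_i=min(4*2^4,120)=64, bounds=[0,64]
  i=5: D_i=min(4*2^5,120)=120, bounds=[0,120]
  i=6: D_i=min(4*2^6,120)=120, bounds=[0,120]
  i=7: D_i=min(4*2^7,120)=120, bounds=[0,120]
  i=8: D_i=min(4*2^8,120)=120, bounds=[0,120]
  i=9: D_i=min(4*2^9,120)=120, bounds=[0,120]

Answer: [0,4] [0,8] [0,16] [0,32] [0,64] [0,120] [0,120] [0,120] [0,120] [0,120]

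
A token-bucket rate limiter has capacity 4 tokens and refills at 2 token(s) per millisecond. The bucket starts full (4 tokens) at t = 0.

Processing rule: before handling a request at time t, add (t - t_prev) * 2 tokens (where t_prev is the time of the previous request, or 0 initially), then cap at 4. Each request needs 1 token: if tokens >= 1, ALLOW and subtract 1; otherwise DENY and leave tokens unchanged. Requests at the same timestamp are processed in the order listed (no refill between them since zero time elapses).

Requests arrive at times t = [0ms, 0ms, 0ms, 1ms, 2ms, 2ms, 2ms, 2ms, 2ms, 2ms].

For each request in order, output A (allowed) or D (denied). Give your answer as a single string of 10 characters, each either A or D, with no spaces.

Simulating step by step:
  req#1 t=0ms: ALLOW
  req#2 t=0ms: ALLOW
  req#3 t=0ms: ALLOW
  req#4 t=1ms: ALLOW
  req#5 t=2ms: ALLOW
  req#6 t=2ms: ALLOW
  req#7 t=2ms: ALLOW
  req#8 t=2ms: ALLOW
  req#9 t=2ms: DENY
  req#10 t=2ms: DENY

Answer: AAAAAAAADD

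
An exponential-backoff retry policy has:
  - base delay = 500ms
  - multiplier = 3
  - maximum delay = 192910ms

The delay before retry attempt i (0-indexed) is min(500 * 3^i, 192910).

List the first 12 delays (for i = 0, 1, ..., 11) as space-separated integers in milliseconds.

Answer: 500 1500 4500 13500 40500 121500 192910 192910 192910 192910 192910 192910

Derivation:
Computing each delay:
  i=0: min(500*3^0, 192910) = 500
  i=1: min(500*3^1, 192910) = 1500
  i=2: min(500*3^2, 192910) = 4500
  i=3: min(500*3^3, 192910) = 13500
  i=4: min(500*3^4, 192910) = 40500
  i=5: min(500*3^5, 192910) = 121500
  i=6: min(500*3^6, 192910) = 192910
  i=7: min(500*3^7, 192910) = 192910
  i=8: min(500*3^8, 192910) = 192910
  i=9: min(500*3^9, 192910) = 192910
  i=10: min(500*3^10, 192910) = 192910
  i=11: min(500*3^11, 192910) = 192910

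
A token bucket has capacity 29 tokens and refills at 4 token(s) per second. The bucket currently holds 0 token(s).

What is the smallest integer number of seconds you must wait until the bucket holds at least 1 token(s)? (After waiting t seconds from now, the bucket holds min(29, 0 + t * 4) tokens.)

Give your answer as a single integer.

Answer: 1

Derivation:
Need 0 + t * 4 >= 1, so t >= 1/4.
Smallest integer t = ceil(1/4) = 1.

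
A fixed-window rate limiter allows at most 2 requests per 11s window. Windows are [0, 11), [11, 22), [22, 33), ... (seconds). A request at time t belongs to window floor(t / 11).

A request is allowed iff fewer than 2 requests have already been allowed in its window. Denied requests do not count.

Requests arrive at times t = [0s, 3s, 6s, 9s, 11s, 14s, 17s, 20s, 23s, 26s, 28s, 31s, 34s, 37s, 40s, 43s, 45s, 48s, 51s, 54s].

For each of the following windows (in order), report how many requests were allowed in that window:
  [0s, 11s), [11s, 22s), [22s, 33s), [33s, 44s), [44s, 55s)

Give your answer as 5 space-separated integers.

Answer: 2 2 2 2 2

Derivation:
Processing requests:
  req#1 t=0s (window 0): ALLOW
  req#2 t=3s (window 0): ALLOW
  req#3 t=6s (window 0): DENY
  req#4 t=9s (window 0): DENY
  req#5 t=11s (window 1): ALLOW
  req#6 t=14s (window 1): ALLOW
  req#7 t=17s (window 1): DENY
  req#8 t=20s (window 1): DENY
  req#9 t=23s (window 2): ALLOW
  req#10 t=26s (window 2): ALLOW
  req#11 t=28s (window 2): DENY
  req#12 t=31s (window 2): DENY
  req#13 t=34s (window 3): ALLOW
  req#14 t=37s (window 3): ALLOW
  req#15 t=40s (window 3): DENY
  req#16 t=43s (window 3): DENY
  req#17 t=45s (window 4): ALLOW
  req#18 t=48s (window 4): ALLOW
  req#19 t=51s (window 4): DENY
  req#20 t=54s (window 4): DENY

Allowed counts by window: 2 2 2 2 2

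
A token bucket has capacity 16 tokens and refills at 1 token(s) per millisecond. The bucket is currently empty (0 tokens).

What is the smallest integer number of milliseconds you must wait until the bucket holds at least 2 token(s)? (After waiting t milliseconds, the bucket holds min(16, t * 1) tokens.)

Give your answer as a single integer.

Need t * 1 >= 2, so t >= 2/1.
Smallest integer t = ceil(2/1) = 2.

Answer: 2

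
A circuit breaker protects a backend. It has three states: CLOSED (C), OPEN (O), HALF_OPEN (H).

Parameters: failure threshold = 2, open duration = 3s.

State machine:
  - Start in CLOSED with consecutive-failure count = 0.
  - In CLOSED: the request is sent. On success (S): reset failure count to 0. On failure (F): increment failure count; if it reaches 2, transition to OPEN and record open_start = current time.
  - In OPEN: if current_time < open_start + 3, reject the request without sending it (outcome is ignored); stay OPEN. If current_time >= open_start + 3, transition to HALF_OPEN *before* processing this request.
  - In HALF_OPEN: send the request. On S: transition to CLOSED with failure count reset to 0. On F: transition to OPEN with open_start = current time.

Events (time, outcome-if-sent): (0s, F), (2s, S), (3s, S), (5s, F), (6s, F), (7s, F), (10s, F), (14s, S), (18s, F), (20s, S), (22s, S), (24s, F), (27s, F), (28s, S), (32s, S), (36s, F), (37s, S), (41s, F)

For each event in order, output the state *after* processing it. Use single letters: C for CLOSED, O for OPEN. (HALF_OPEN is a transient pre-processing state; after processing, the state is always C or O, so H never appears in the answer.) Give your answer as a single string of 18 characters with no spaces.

Answer: CCCCOOOCCCCCOOCCCC

Derivation:
State after each event:
  event#1 t=0s outcome=F: state=CLOSED
  event#2 t=2s outcome=S: state=CLOSED
  event#3 t=3s outcome=S: state=CLOSED
  event#4 t=5s outcome=F: state=CLOSED
  event#5 t=6s outcome=F: state=OPEN
  event#6 t=7s outcome=F: state=OPEN
  event#7 t=10s outcome=F: state=OPEN
  event#8 t=14s outcome=S: state=CLOSED
  event#9 t=18s outcome=F: state=CLOSED
  event#10 t=20s outcome=S: state=CLOSED
  event#11 t=22s outcome=S: state=CLOSED
  event#12 t=24s outcome=F: state=CLOSED
  event#13 t=27s outcome=F: state=OPEN
  event#14 t=28s outcome=S: state=OPEN
  event#15 t=32s outcome=S: state=CLOSED
  event#16 t=36s outcome=F: state=CLOSED
  event#17 t=37s outcome=S: state=CLOSED
  event#18 t=41s outcome=F: state=CLOSED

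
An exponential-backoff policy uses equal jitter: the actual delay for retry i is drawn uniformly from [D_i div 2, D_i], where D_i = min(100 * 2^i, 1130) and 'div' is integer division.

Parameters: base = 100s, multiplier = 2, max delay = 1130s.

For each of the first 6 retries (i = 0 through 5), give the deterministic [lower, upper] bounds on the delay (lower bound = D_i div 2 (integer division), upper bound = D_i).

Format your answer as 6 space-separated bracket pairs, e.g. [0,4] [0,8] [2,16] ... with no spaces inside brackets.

Answer: [50,100] [100,200] [200,400] [400,800] [565,1130] [565,1130]

Derivation:
Computing bounds per retry:
  i=0: D_i=min(100*2^0,1130)=100, bounds=[50,100]
  i=1: D_i=min(100*2^1,1130)=200, bounds=[100,200]
  i=2: D_i=min(100*2^2,1130)=400, bounds=[200,400]
  i=3: D_i=min(100*2^3,1130)=800, bounds=[400,800]
  i=4: D_i=min(100*2^4,1130)=1130, bounds=[565,1130]
  i=5: D_i=min(100*2^5,1130)=1130, bounds=[565,1130]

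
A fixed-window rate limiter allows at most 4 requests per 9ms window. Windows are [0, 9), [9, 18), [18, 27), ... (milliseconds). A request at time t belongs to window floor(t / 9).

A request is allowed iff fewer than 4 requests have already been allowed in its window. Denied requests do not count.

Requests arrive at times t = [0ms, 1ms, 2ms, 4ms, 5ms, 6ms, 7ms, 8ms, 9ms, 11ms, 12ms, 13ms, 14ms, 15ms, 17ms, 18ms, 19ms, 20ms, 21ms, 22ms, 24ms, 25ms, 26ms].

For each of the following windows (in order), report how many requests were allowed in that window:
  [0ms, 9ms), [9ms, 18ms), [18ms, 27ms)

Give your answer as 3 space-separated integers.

Processing requests:
  req#1 t=0ms (window 0): ALLOW
  req#2 t=1ms (window 0): ALLOW
  req#3 t=2ms (window 0): ALLOW
  req#4 t=4ms (window 0): ALLOW
  req#5 t=5ms (window 0): DENY
  req#6 t=6ms (window 0): DENY
  req#7 t=7ms (window 0): DENY
  req#8 t=8ms (window 0): DENY
  req#9 t=9ms (window 1): ALLOW
  req#10 t=11ms (window 1): ALLOW
  req#11 t=12ms (window 1): ALLOW
  req#12 t=13ms (window 1): ALLOW
  req#13 t=14ms (window 1): DENY
  req#14 t=15ms (window 1): DENY
  req#15 t=17ms (window 1): DENY
  req#16 t=18ms (window 2): ALLOW
  req#17 t=19ms (window 2): ALLOW
  req#18 t=20ms (window 2): ALLOW
  req#19 t=21ms (window 2): ALLOW
  req#20 t=22ms (window 2): DENY
  req#21 t=24ms (window 2): DENY
  req#22 t=25ms (window 2): DENY
  req#23 t=26ms (window 2): DENY

Allowed counts by window: 4 4 4

Answer: 4 4 4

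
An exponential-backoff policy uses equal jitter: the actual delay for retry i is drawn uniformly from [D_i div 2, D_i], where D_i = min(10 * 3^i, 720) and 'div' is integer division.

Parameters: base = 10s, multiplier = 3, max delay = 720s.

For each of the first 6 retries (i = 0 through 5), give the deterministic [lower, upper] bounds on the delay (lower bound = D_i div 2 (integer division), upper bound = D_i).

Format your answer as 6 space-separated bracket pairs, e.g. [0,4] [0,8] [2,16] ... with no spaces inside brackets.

Computing bounds per retry:
  i=0: D_i=min(10*3^0,720)=10, bounds=[5,10]
  i=1: D_i=min(10*3^1,720)=30, bounds=[15,30]
  i=2: D_i=min(10*3^2,720)=90, bounds=[45,90]
  i=3: D_i=min(10*3^3,720)=270, bounds=[135,270]
  i=4: D_i=min(10*3^4,720)=720, bounds=[360,720]
  i=5: D_i=min(10*3^5,720)=720, bounds=[360,720]

Answer: [5,10] [15,30] [45,90] [135,270] [360,720] [360,720]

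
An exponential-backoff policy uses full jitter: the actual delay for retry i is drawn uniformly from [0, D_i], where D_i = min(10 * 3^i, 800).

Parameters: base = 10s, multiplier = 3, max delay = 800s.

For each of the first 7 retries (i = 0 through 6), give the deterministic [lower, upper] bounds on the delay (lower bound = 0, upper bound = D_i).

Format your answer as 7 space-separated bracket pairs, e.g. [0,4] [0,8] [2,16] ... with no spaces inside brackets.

Computing bounds per retry:
  i=0: D_i=min(10*3^0,800)=10, bounds=[0,10]
  i=1: D_i=min(10*3^1,800)=30, bounds=[0,30]
  i=2: D_i=min(10*3^2,800)=90, bounds=[0,90]
  i=3: D_i=min(10*3^3,800)=270, bounds=[0,270]
  i=4: D_i=min(10*3^4,800)=800, bounds=[0,800]
  i=5: D_i=min(10*3^5,800)=800, bounds=[0,800]
  i=6: D_i=min(10*3^6,800)=800, bounds=[0,800]

Answer: [0,10] [0,30] [0,90] [0,270] [0,800] [0,800] [0,800]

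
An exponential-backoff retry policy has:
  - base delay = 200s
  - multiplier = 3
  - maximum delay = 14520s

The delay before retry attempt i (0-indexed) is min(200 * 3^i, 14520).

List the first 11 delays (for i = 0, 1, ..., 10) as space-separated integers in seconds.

Computing each delay:
  i=0: min(200*3^0, 14520) = 200
  i=1: min(200*3^1, 14520) = 600
  i=2: min(200*3^2, 14520) = 1800
  i=3: min(200*3^3, 14520) = 5400
  i=4: min(200*3^4, 14520) = 14520
  i=5: min(200*3^5, 14520) = 14520
  i=6: min(200*3^6, 14520) = 14520
  i=7: min(200*3^7, 14520) = 14520
  i=8: min(200*3^8, 14520) = 14520
  i=9: min(200*3^9, 14520) = 14520
  i=10: min(200*3^10, 14520) = 14520

Answer: 200 600 1800 5400 14520 14520 14520 14520 14520 14520 14520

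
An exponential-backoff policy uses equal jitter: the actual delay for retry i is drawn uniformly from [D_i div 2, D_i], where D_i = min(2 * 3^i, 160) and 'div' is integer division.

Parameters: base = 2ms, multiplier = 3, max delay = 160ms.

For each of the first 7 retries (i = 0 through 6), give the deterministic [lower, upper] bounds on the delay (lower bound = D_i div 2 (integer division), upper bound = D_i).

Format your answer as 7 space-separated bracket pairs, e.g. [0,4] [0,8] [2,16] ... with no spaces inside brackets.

Answer: [1,2] [3,6] [9,18] [27,54] [80,160] [80,160] [80,160]

Derivation:
Computing bounds per retry:
  i=0: D_i=min(2*3^0,160)=2, bounds=[1,2]
  i=1: D_i=min(2*3^1,160)=6, bounds=[3,6]
  i=2: D_i=min(2*3^2,160)=18, bounds=[9,18]
  i=3: D_i=min(2*3^3,160)=54, bounds=[27,54]
  i=4: D_i=min(2*3^4,160)=160, bounds=[80,160]
  i=5: D_i=min(2*3^5,160)=160, bounds=[80,160]
  i=6: D_i=min(2*3^6,160)=160, bounds=[80,160]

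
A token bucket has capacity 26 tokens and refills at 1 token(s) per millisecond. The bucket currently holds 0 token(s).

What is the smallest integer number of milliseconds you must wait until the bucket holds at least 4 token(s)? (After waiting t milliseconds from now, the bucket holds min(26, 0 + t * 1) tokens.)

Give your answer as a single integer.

Need 0 + t * 1 >= 4, so t >= 4/1.
Smallest integer t = ceil(4/1) = 4.

Answer: 4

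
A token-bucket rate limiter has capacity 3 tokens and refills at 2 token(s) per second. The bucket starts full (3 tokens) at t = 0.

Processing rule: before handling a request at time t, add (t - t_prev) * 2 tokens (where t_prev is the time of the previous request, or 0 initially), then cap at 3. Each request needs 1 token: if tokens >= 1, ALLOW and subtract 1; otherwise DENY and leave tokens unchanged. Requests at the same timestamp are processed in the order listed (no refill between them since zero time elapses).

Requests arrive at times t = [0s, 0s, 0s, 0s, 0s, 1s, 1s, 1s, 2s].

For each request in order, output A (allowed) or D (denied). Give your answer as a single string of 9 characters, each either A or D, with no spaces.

Simulating step by step:
  req#1 t=0s: ALLOW
  req#2 t=0s: ALLOW
  req#3 t=0s: ALLOW
  req#4 t=0s: DENY
  req#5 t=0s: DENY
  req#6 t=1s: ALLOW
  req#7 t=1s: ALLOW
  req#8 t=1s: DENY
  req#9 t=2s: ALLOW

Answer: AAADDAADA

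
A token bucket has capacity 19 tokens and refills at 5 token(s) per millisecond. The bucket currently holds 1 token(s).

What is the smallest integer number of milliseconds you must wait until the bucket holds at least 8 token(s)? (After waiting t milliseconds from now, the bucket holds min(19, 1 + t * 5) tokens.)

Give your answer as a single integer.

Answer: 2

Derivation:
Need 1 + t * 5 >= 8, so t >= 7/5.
Smallest integer t = ceil(7/5) = 2.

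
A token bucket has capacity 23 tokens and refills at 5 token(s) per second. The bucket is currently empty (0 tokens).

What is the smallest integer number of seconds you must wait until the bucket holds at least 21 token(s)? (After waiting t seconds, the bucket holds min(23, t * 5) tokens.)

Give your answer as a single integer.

Need t * 5 >= 21, so t >= 21/5.
Smallest integer t = ceil(21/5) = 5.

Answer: 5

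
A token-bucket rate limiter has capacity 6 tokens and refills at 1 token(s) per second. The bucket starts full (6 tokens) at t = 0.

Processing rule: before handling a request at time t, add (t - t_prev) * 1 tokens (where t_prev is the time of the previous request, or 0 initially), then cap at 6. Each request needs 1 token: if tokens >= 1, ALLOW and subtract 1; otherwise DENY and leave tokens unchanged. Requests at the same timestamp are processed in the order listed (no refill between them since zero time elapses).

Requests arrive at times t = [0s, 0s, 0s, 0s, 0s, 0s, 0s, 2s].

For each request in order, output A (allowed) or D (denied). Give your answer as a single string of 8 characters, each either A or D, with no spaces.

Answer: AAAAAADA

Derivation:
Simulating step by step:
  req#1 t=0s: ALLOW
  req#2 t=0s: ALLOW
  req#3 t=0s: ALLOW
  req#4 t=0s: ALLOW
  req#5 t=0s: ALLOW
  req#6 t=0s: ALLOW
  req#7 t=0s: DENY
  req#8 t=2s: ALLOW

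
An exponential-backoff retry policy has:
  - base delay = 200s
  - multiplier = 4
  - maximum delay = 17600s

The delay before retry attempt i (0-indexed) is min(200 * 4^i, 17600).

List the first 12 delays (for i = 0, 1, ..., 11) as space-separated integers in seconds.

Computing each delay:
  i=0: min(200*4^0, 17600) = 200
  i=1: min(200*4^1, 17600) = 800
  i=2: min(200*4^2, 17600) = 3200
  i=3: min(200*4^3, 17600) = 12800
  i=4: min(200*4^4, 17600) = 17600
  i=5: min(200*4^5, 17600) = 17600
  i=6: min(200*4^6, 17600) = 17600
  i=7: min(200*4^7, 17600) = 17600
  i=8: min(200*4^8, 17600) = 17600
  i=9: min(200*4^9, 17600) = 17600
  i=10: min(200*4^10, 17600) = 17600
  i=11: min(200*4^11, 17600) = 17600

Answer: 200 800 3200 12800 17600 17600 17600 17600 17600 17600 17600 17600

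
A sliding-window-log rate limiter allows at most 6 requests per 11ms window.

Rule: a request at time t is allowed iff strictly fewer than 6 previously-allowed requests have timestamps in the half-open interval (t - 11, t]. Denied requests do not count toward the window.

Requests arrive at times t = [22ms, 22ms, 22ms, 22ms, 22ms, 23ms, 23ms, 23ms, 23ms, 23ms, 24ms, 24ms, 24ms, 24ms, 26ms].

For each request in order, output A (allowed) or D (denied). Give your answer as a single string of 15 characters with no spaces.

Answer: AAAAAADDDDDDDDD

Derivation:
Tracking allowed requests in the window:
  req#1 t=22ms: ALLOW
  req#2 t=22ms: ALLOW
  req#3 t=22ms: ALLOW
  req#4 t=22ms: ALLOW
  req#5 t=22ms: ALLOW
  req#6 t=23ms: ALLOW
  req#7 t=23ms: DENY
  req#8 t=23ms: DENY
  req#9 t=23ms: DENY
  req#10 t=23ms: DENY
  req#11 t=24ms: DENY
  req#12 t=24ms: DENY
  req#13 t=24ms: DENY
  req#14 t=24ms: DENY
  req#15 t=26ms: DENY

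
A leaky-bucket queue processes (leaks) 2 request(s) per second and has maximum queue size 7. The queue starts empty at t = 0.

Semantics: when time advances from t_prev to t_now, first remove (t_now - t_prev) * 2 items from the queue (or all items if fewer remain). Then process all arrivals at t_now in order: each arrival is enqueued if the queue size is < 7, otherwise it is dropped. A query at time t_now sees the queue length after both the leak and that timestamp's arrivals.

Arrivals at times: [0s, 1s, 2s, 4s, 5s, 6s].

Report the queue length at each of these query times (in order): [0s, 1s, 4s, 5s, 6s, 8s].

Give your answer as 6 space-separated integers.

Answer: 1 1 1 1 1 0

Derivation:
Queue lengths at query times:
  query t=0s: backlog = 1
  query t=1s: backlog = 1
  query t=4s: backlog = 1
  query t=5s: backlog = 1
  query t=6s: backlog = 1
  query t=8s: backlog = 0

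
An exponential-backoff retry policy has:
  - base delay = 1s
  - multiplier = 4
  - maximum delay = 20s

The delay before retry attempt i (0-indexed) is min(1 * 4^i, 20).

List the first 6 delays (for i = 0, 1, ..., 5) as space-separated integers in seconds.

Computing each delay:
  i=0: min(1*4^0, 20) = 1
  i=1: min(1*4^1, 20) = 4
  i=2: min(1*4^2, 20) = 16
  i=3: min(1*4^3, 20) = 20
  i=4: min(1*4^4, 20) = 20
  i=5: min(1*4^5, 20) = 20

Answer: 1 4 16 20 20 20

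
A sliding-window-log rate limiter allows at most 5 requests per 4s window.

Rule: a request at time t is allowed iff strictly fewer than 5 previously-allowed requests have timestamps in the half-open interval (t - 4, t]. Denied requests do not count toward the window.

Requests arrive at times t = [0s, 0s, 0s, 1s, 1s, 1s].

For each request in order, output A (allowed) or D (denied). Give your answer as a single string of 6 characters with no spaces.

Tracking allowed requests in the window:
  req#1 t=0s: ALLOW
  req#2 t=0s: ALLOW
  req#3 t=0s: ALLOW
  req#4 t=1s: ALLOW
  req#5 t=1s: ALLOW
  req#6 t=1s: DENY

Answer: AAAAAD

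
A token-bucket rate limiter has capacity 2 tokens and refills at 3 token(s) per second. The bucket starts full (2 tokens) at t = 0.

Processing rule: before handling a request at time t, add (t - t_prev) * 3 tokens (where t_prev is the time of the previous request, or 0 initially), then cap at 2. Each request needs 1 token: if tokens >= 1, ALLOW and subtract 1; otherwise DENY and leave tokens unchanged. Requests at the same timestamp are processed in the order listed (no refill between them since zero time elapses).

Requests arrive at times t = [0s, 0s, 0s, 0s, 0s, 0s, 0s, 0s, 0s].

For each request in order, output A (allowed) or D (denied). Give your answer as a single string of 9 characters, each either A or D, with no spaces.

Simulating step by step:
  req#1 t=0s: ALLOW
  req#2 t=0s: ALLOW
  req#3 t=0s: DENY
  req#4 t=0s: DENY
  req#5 t=0s: DENY
  req#6 t=0s: DENY
  req#7 t=0s: DENY
  req#8 t=0s: DENY
  req#9 t=0s: DENY

Answer: AADDDDDDD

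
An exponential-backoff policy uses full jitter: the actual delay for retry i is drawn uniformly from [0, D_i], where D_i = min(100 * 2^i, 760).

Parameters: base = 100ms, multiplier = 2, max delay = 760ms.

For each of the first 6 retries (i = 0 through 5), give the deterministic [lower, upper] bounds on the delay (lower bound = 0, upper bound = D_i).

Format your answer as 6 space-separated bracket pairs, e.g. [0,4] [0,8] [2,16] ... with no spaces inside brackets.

Answer: [0,100] [0,200] [0,400] [0,760] [0,760] [0,760]

Derivation:
Computing bounds per retry:
  i=0: D_i=min(100*2^0,760)=100, bounds=[0,100]
  i=1: D_i=min(100*2^1,760)=200, bounds=[0,200]
  i=2: D_i=min(100*2^2,760)=400, bounds=[0,400]
  i=3: D_i=min(100*2^3,760)=760, bounds=[0,760]
  i=4: D_i=min(100*2^4,760)=760, bounds=[0,760]
  i=5: D_i=min(100*2^5,760)=760, bounds=[0,760]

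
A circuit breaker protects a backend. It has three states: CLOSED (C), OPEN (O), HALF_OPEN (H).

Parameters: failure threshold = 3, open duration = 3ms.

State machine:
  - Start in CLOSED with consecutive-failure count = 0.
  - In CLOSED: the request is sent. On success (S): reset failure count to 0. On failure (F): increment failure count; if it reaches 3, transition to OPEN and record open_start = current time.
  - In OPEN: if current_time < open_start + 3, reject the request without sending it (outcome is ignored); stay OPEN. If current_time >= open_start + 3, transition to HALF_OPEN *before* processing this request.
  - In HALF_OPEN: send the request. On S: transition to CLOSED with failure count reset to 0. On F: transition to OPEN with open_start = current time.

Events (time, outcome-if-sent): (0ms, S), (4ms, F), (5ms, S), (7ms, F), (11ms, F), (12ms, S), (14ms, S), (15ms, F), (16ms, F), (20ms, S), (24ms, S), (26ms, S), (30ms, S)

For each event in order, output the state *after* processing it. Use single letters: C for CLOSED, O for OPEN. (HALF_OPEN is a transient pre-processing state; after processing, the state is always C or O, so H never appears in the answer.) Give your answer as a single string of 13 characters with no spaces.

State after each event:
  event#1 t=0ms outcome=S: state=CLOSED
  event#2 t=4ms outcome=F: state=CLOSED
  event#3 t=5ms outcome=S: state=CLOSED
  event#4 t=7ms outcome=F: state=CLOSED
  event#5 t=11ms outcome=F: state=CLOSED
  event#6 t=12ms outcome=S: state=CLOSED
  event#7 t=14ms outcome=S: state=CLOSED
  event#8 t=15ms outcome=F: state=CLOSED
  event#9 t=16ms outcome=F: state=CLOSED
  event#10 t=20ms outcome=S: state=CLOSED
  event#11 t=24ms outcome=S: state=CLOSED
  event#12 t=26ms outcome=S: state=CLOSED
  event#13 t=30ms outcome=S: state=CLOSED

Answer: CCCCCCCCCCCCC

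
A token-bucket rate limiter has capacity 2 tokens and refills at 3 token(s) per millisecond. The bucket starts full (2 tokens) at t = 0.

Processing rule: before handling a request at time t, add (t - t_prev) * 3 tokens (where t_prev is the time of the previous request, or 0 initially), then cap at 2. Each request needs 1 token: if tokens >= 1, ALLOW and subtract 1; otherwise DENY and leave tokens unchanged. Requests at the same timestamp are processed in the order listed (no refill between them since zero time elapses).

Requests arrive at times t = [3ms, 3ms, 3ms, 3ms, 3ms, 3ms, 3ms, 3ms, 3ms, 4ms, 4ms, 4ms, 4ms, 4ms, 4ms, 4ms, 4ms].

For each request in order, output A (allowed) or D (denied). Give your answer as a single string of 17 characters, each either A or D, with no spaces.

Simulating step by step:
  req#1 t=3ms: ALLOW
  req#2 t=3ms: ALLOW
  req#3 t=3ms: DENY
  req#4 t=3ms: DENY
  req#5 t=3ms: DENY
  req#6 t=3ms: DENY
  req#7 t=3ms: DENY
  req#8 t=3ms: DENY
  req#9 t=3ms: DENY
  req#10 t=4ms: ALLOW
  req#11 t=4ms: ALLOW
  req#12 t=4ms: DENY
  req#13 t=4ms: DENY
  req#14 t=4ms: DENY
  req#15 t=4ms: DENY
  req#16 t=4ms: DENY
  req#17 t=4ms: DENY

Answer: AADDDDDDDAADDDDDD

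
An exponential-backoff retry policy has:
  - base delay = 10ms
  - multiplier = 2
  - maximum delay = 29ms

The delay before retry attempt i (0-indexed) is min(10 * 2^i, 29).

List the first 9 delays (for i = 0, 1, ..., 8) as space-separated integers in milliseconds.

Computing each delay:
  i=0: min(10*2^0, 29) = 10
  i=1: min(10*2^1, 29) = 20
  i=2: min(10*2^2, 29) = 29
  i=3: min(10*2^3, 29) = 29
  i=4: min(10*2^4, 29) = 29
  i=5: min(10*2^5, 29) = 29
  i=6: min(10*2^6, 29) = 29
  i=7: min(10*2^7, 29) = 29
  i=8: min(10*2^8, 29) = 29

Answer: 10 20 29 29 29 29 29 29 29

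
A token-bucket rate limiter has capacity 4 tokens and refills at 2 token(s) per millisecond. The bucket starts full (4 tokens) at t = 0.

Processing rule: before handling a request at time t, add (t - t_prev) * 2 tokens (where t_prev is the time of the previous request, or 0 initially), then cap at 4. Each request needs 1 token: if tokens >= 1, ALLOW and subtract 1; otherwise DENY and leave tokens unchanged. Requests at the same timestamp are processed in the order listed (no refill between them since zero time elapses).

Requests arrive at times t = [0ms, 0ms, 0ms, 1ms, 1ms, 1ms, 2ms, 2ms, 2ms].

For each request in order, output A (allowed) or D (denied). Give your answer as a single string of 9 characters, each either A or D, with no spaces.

Answer: AAAAAAAAD

Derivation:
Simulating step by step:
  req#1 t=0ms: ALLOW
  req#2 t=0ms: ALLOW
  req#3 t=0ms: ALLOW
  req#4 t=1ms: ALLOW
  req#5 t=1ms: ALLOW
  req#6 t=1ms: ALLOW
  req#7 t=2ms: ALLOW
  req#8 t=2ms: ALLOW
  req#9 t=2ms: DENY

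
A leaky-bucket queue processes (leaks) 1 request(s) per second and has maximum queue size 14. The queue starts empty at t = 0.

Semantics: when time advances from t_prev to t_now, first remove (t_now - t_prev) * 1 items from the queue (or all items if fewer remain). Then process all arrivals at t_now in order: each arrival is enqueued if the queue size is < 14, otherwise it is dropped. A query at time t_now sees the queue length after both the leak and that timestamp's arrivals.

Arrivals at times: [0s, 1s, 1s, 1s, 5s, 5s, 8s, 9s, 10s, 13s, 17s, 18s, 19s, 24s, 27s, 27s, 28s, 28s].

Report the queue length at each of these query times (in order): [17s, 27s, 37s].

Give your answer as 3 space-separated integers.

Queue lengths at query times:
  query t=17s: backlog = 1
  query t=27s: backlog = 2
  query t=37s: backlog = 0

Answer: 1 2 0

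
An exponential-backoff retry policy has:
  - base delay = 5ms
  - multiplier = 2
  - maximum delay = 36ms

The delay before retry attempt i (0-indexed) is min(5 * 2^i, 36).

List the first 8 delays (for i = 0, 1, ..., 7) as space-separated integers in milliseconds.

Answer: 5 10 20 36 36 36 36 36

Derivation:
Computing each delay:
  i=0: min(5*2^0, 36) = 5
  i=1: min(5*2^1, 36) = 10
  i=2: min(5*2^2, 36) = 20
  i=3: min(5*2^3, 36) = 36
  i=4: min(5*2^4, 36) = 36
  i=5: min(5*2^5, 36) = 36
  i=6: min(5*2^6, 36) = 36
  i=7: min(5*2^7, 36) = 36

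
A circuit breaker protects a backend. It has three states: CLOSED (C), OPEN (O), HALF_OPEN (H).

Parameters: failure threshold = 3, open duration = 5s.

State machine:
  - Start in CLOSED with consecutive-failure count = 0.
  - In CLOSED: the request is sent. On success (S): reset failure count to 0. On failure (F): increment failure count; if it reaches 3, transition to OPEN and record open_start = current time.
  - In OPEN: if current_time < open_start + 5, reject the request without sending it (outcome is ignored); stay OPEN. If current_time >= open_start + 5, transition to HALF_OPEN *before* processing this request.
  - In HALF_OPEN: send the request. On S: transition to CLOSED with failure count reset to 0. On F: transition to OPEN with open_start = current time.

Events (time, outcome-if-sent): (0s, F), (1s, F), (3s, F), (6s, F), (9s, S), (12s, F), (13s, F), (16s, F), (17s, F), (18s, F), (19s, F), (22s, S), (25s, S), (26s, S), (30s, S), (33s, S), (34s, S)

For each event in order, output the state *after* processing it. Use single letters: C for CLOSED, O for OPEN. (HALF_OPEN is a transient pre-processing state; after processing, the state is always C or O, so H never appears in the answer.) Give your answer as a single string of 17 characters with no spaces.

State after each event:
  event#1 t=0s outcome=F: state=CLOSED
  event#2 t=1s outcome=F: state=CLOSED
  event#3 t=3s outcome=F: state=OPEN
  event#4 t=6s outcome=F: state=OPEN
  event#5 t=9s outcome=S: state=CLOSED
  event#6 t=12s outcome=F: state=CLOSED
  event#7 t=13s outcome=F: state=CLOSED
  event#8 t=16s outcome=F: state=OPEN
  event#9 t=17s outcome=F: state=OPEN
  event#10 t=18s outcome=F: state=OPEN
  event#11 t=19s outcome=F: state=OPEN
  event#12 t=22s outcome=S: state=CLOSED
  event#13 t=25s outcome=S: state=CLOSED
  event#14 t=26s outcome=S: state=CLOSED
  event#15 t=30s outcome=S: state=CLOSED
  event#16 t=33s outcome=S: state=CLOSED
  event#17 t=34s outcome=S: state=CLOSED

Answer: CCOOCCCOOOOCCCCCC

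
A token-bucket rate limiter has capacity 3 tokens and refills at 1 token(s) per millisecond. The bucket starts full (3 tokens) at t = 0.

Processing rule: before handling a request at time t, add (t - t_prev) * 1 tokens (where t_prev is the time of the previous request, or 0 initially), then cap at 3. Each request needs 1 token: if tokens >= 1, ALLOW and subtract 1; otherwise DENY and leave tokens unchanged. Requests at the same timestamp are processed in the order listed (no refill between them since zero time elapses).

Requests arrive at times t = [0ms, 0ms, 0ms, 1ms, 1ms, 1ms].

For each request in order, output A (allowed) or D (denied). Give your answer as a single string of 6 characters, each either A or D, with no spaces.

Answer: AAAADD

Derivation:
Simulating step by step:
  req#1 t=0ms: ALLOW
  req#2 t=0ms: ALLOW
  req#3 t=0ms: ALLOW
  req#4 t=1ms: ALLOW
  req#5 t=1ms: DENY
  req#6 t=1ms: DENY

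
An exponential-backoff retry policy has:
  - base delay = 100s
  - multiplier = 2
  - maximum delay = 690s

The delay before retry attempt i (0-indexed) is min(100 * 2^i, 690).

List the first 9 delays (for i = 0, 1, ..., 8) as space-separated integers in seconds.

Answer: 100 200 400 690 690 690 690 690 690

Derivation:
Computing each delay:
  i=0: min(100*2^0, 690) = 100
  i=1: min(100*2^1, 690) = 200
  i=2: min(100*2^2, 690) = 400
  i=3: min(100*2^3, 690) = 690
  i=4: min(100*2^4, 690) = 690
  i=5: min(100*2^5, 690) = 690
  i=6: min(100*2^6, 690) = 690
  i=7: min(100*2^7, 690) = 690
  i=8: min(100*2^8, 690) = 690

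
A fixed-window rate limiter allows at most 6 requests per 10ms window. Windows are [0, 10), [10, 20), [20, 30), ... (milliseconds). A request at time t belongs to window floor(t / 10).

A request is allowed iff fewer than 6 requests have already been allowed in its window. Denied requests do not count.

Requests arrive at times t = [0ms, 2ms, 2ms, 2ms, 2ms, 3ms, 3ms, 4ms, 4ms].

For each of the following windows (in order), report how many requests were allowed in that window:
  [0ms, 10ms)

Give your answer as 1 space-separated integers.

Answer: 6

Derivation:
Processing requests:
  req#1 t=0ms (window 0): ALLOW
  req#2 t=2ms (window 0): ALLOW
  req#3 t=2ms (window 0): ALLOW
  req#4 t=2ms (window 0): ALLOW
  req#5 t=2ms (window 0): ALLOW
  req#6 t=3ms (window 0): ALLOW
  req#7 t=3ms (window 0): DENY
  req#8 t=4ms (window 0): DENY
  req#9 t=4ms (window 0): DENY

Allowed counts by window: 6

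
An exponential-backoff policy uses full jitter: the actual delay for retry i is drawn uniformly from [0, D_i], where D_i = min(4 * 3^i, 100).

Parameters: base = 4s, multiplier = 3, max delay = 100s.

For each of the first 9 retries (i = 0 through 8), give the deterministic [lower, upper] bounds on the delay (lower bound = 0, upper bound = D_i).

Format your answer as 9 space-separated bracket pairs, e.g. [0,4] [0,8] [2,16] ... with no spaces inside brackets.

Computing bounds per retry:
  i=0: D_i=min(4*3^0,100)=4, bounds=[0,4]
  i=1: D_i=min(4*3^1,100)=12, bounds=[0,12]
  i=2: D_i=min(4*3^2,100)=36, bounds=[0,36]
  i=3: D_i=min(4*3^3,100)=100, bounds=[0,100]
  i=4: D_i=min(4*3^4,100)=100, bounds=[0,100]
  i=5: D_i=min(4*3^5,100)=100, bounds=[0,100]
  i=6: D_i=min(4*3^6,100)=100, bounds=[0,100]
  i=7: D_i=min(4*3^7,100)=100, bounds=[0,100]
  i=8: D_i=min(4*3^8,100)=100, bounds=[0,100]

Answer: [0,4] [0,12] [0,36] [0,100] [0,100] [0,100] [0,100] [0,100] [0,100]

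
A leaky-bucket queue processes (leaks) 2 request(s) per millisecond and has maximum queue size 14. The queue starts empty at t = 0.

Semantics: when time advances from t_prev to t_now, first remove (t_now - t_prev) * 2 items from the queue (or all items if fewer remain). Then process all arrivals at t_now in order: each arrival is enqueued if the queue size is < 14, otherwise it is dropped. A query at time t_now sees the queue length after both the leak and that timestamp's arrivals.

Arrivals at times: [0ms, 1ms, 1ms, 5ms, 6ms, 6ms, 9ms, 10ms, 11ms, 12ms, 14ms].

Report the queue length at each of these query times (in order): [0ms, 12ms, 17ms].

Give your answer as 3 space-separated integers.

Answer: 1 1 0

Derivation:
Queue lengths at query times:
  query t=0ms: backlog = 1
  query t=12ms: backlog = 1
  query t=17ms: backlog = 0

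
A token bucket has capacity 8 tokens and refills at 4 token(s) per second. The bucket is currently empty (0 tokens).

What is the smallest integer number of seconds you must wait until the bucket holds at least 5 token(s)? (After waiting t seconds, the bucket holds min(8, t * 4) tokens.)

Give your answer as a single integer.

Answer: 2

Derivation:
Need t * 4 >= 5, so t >= 5/4.
Smallest integer t = ceil(5/4) = 2.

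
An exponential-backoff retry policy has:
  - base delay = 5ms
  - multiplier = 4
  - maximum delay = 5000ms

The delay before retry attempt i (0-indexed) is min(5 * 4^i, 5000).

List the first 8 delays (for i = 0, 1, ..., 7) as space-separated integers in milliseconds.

Computing each delay:
  i=0: min(5*4^0, 5000) = 5
  i=1: min(5*4^1, 5000) = 20
  i=2: min(5*4^2, 5000) = 80
  i=3: min(5*4^3, 5000) = 320
  i=4: min(5*4^4, 5000) = 1280
  i=5: min(5*4^5, 5000) = 5000
  i=6: min(5*4^6, 5000) = 5000
  i=7: min(5*4^7, 5000) = 5000

Answer: 5 20 80 320 1280 5000 5000 5000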